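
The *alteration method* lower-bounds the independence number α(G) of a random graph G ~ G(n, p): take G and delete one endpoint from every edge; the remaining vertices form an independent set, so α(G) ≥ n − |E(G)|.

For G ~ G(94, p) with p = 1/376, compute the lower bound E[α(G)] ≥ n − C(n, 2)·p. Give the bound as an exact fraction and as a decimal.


E[|E(G)|] = C(94, 2)·p = 4371 · (1/376) = 93/8.
E[α(G)] ≥ n − E[|E(G)|] = 94 − 93/8 = 659/8.
Numerically: ≈ 82.3750.
(This is only a lower bound; the true E[α(G)] may be larger.)

E[α(G)] ≥ 659/8 ≈ 82.3750.


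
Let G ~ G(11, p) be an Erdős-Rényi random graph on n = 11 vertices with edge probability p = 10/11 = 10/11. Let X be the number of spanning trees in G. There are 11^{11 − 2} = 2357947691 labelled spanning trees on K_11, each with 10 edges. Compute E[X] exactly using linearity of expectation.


K_11 has 11^{11 − 2} = 2357947691 labelled spanning trees.
For each such spanning tree H, let X_H = 1 if all 10 edges of H are present in G. Then P[X_H = 1] = p^{10} = (10/11)^{10} = 10000000000/25937424601.
By linearity: E[X] = Σ_H E[X_H] = 2357947691 · p^{10} = 2357947691 · 10000000000/25937424601 = 10000000000/11.
Numerically: E[X] ≈ 9.09e+08.

E[X] = 2357947691 · (10/11)^{10} = 10000000000/11 ≈ 9.09e+08.


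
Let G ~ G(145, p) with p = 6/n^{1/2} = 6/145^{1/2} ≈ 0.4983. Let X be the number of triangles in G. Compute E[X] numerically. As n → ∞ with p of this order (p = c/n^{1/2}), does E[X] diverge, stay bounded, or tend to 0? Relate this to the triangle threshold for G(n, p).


Number of potential triangles: C(145, 3) = 497640.
Each occurs with probability p³ ≈ (0.4983)³ ≈ 1.237091e-01.
By linearity: E[X] = C(145, 3)·p³ ≈ 497640 · 1.237091e-01 ≈ 61562.6108.
Since α = 1/2 < 1, p = c/n^{1/2} ≫ 1/n is above the triangle threshold p ~ 1/n. Asymptotically E[X] ~ (c³/6)·n^{3(1−α)} = (6³/6)·n^{1.5} → ∞; triangles are abundant w.h.p.

E[X] ≈ 61562.6108; in regime p = Θ(1/n^{1/2}) E[X] diverges (above the triangle threshold p ~ 1/n).


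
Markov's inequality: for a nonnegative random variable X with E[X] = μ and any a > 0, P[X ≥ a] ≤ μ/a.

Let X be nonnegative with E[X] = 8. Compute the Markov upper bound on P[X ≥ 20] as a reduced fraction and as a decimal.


μ = E[X] = 8, a = 20.
Markov: P[X ≥ 20] ≤ μ/a = (8)/20 = 2/5.
Numerically: ≈ 0.4000.
(Since a = 20 > μ = 8.0000, the bound 2/5 is < 1 and informative.)

P[X ≥ 20] ≤ 2/5 ≈ 0.4000.


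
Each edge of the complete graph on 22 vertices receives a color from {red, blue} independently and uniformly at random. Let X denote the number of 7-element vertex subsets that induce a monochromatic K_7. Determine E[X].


Let X = Σ_S X_S over the C(22, 7) = 170544 subsets S of size 7, where X_S = 1 if the K_7 on S is monochromatic.
For a fixed S, the K_7 on S has C(7, 2) = 21 edges. P[all 21 edges red] = (1/2)^21, and likewise for blue, so P[monochromatic] = 2·(1/2)^21 = 2^{1 − 21} = 1/1048576.
By linearity: E[X] = C(22, 7) · 2^{1 − 21} = 170544 · 1/1048576 = 10659/65536.
Numerically: E[X] ≈ 0.163.

E[X] = C(22,7)·2^(1−C(7,2)) = 10659/65536 ≈ 0.163.


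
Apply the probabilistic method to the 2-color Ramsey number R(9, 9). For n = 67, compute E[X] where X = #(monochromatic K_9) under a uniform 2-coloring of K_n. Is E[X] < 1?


E[X] = C(67, 9) · 2^{1 − 36} = 42757703560 · 2^{−35} = 42757703560/34359738368.
As a reduced fraction: E[X] = 5344712945/4294967296 ≈ 1.244413.
Is E[X] < 1? NO.
Since E[X] ≥ 1, the first-moment bound is inconclusive at n = 67; it does NOT by itself certify R(9, 9) > 67.

E[X] = 5344712945/4294967296 ≈ 1.244413; E[X] ≥ 1; first-moment method inconclusive here.


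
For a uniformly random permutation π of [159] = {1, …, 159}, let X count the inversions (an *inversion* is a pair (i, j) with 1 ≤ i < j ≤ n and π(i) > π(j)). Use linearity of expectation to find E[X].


Write X = Σ X_I over the C(159, 2) = 12561 pairs i < j, with X_I the indicator of one inversion.
There are 12561 indicators.
For each fixed pair i < j, the values π(i) and π(j) are two distinct elements of {1, …, 159} in uniformly random order; by symmetry P[π(i) > π(j)] = 1/2.
By linearity: E[X] = 12561 · (1/2) = C(159, 2) · (1/2) = 12561/2 = 12561/2 ≈ 6280.500.

E[X] = 12561/2 = 6280.500.


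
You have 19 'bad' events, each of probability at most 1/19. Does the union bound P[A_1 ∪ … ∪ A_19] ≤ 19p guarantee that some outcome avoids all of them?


Union bound: P[∪_{i=1}^{19} A_i] ≤ Σ_i P[A_i] ≤ 19·p = 19·(1/19) = 1.
Numerically: 1 ≈ 1.000.
Is 1 < 1? NO.
Since the bound 1 is ≥ 1, the union bound is uninformative here; it does NOT by itself certify existence.

19·p = 1 ≈ 1.000; existence NOT certified by the union bound.


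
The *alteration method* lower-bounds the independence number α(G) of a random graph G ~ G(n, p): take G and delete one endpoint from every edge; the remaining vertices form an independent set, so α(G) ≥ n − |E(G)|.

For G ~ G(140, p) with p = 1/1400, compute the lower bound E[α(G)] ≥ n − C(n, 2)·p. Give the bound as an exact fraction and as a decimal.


E[|E(G)|] = C(140, 2)·p = 9730 · (1/1400) = 139/20.
E[α(G)] ≥ n − E[|E(G)|] = 140 − 139/20 = 2661/20.
Numerically: ≈ 133.05000.
(This is only a lower bound; the true E[α(G)] may be larger.)

E[α(G)] ≥ 2661/20 ≈ 133.05000.


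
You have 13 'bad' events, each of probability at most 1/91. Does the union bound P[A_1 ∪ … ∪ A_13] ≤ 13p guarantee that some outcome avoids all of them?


Union bound: P[∪_{i=1}^{13} A_i] ≤ Σ_i P[A_i] ≤ 13·p = 13·(1/91) = 1/7.
Numerically: 1/7 ≈ 0.1429.
Is 1/7 < 1? YES.
Since P[∪ A_i] ≤ 1/7 < 1, the complement has P[∩ A_i^c] ≥ 1 − 1/7 = 6/7 > 0, so some outcome avoids every A_i.

13·p = 1/7 ≈ 0.1429; existence CERTIFIED by the union bound.


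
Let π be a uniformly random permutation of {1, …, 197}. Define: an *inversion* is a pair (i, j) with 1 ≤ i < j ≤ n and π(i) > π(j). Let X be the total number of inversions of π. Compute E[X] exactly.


Write X = Σ X_I over the C(197, 2) = 19306 pairs i < j, with X_I the indicator of one inversion.
There are 19306 indicators.
For each fixed pair i < j, the values π(i) and π(j) are two distinct elements of {1, …, 197} in uniformly random order; by symmetry P[π(i) > π(j)] = 1/2.
By linearity: E[X] = 19306 · (1/2) = C(197, 2) · (1/2) = 19306/2 = 9653 ≈ 9653.000000.

E[X] = 9653 = 9653.000000.


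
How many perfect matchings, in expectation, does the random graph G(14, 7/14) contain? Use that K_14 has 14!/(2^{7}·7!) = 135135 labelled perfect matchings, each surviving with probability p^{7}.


K_14 has 14!/(2^{7}·7!) = 135135 labelled perfect matchings.
For each such perfect matching H, let X_H = 1 if all 7 edges of H are present in G. Then P[X_H = 1] = p^{7} = (1/2)^{7} = 1/128.
By linearity of expectation: E[X] = Σ_H E[X_H] = 135135 · p^{7} = 135135 · 1/128 = 135135/128.
Numerically: E[X] ≈ 1055.7.

E[X] = 135135 · (1/2)^{7} = 135135/128 ≈ 1055.7.


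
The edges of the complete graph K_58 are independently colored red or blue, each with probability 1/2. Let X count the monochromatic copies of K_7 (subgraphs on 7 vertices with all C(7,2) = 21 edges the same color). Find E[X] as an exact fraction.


Let X = Σ_S X_S over the C(58, 7) = 300674088 subsets S of size 7, where X_S = 1 if the K_7 on S is monochromatic.
For a fixed S, the K_7 on S has C(7, 2) = 21 edges. P[all 21 edges red] = (1/2)^21, and likewise for blue, so P[monochromatic] = 2·(1/2)^21 = 2^{1 − 21} = 1/1048576.
Summing: E[X] = C(58, 7) · 2^{1 − 21} = 300674088 · 1/1048576 = 37584261/131072.
Numerically: E[X] ≈ 286.74516.

E[X] = C(58,7)·2^(1−C(7,2)) = 37584261/131072 ≈ 286.74516.


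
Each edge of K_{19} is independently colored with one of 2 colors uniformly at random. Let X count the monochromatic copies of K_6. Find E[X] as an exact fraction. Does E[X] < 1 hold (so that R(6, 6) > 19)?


E[X] = C(19, 6) · 2^{1 − 15} = 27132 · 2^{−14} = 27132/16384.
As a reduced fraction: E[X] = 6783/4096 ≈ 1.656006.
Is E[X] < 1? NO.
Since E[X] ≥ 1, the first-moment bound is inconclusive at n = 19; it does NOT by itself certify R(6, 6) > 19.

E[X] = 6783/4096 ≈ 1.656006; E[X] ≥ 1; first-moment method inconclusive here.


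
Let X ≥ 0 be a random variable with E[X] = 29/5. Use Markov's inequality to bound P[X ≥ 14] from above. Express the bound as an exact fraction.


μ = E[X] = 29/5, a = 14.
Markov: P[X ≥ 14] ≤ μ/a = (29/5)/14 = 29/70.
Numerically: ≈ 0.4143.
(Since a = 14 > μ = 5.8000, the bound 29/70 is < 1 and informative.)

P[X ≥ 14] ≤ 29/70 ≈ 0.4143.


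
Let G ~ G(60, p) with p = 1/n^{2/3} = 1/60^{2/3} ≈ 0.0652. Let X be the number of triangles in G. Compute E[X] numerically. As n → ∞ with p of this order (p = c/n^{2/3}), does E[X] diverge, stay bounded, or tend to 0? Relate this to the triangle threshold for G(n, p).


Number of potential triangles: C(60, 3) = 34220.
Each occurs with probability p³ ≈ (0.0652)³ ≈ 2.77778e-04.
By linearity: E[X] = C(60, 3)·p³ ≈ 34220 · 2.77778e-04 ≈ 9.506.
Since α = 2/3 < 1, p = c/n^{2/3} ≫ 1/n is above the triangle threshold p ~ 1/n. Asymptotically E[X] ~ (c³/6)·n^{3(1−α)} = (1³/6)·n^{1} → ∞; triangles are abundant w.h.p.

E[X] ≈ 9.506; in regime p = Θ(1/n^{2/3}) E[X] diverges (above the triangle threshold p ~ 1/n).


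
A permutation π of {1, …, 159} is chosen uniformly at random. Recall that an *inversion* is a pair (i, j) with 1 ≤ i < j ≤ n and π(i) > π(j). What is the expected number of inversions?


Write X = Σ X_I over the C(159, 2) = 12561 pairs i < j, with X_I the indicator of one inversion.
There are 12561 indicators.
For each fixed pair i < j, the values π(i) and π(j) are two distinct elements of {1, …, 159} in uniformly random order; by symmetry P[π(i) > π(j)] = 1/2.
By linearity: E[X] = 12561 · (1/2) = C(159, 2) · (1/2) = 12561/2 = 12561/2 ≈ 6280.500.

E[X] = 12561/2 = 6280.500.


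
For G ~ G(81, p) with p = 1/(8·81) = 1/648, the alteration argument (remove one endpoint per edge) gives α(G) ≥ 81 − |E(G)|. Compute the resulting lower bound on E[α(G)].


E[|E(G)|] = C(81, 2)·p = 3240 · (1/648) = 5.
E[α(G)] ≥ n − E[|E(G)|] = 81 − 5 = 76.
Numerically: ≈ 76.000.
(This is only a lower bound; the true E[α(G)] may be larger.)

E[α(G)] ≥ 76 ≈ 76.000.


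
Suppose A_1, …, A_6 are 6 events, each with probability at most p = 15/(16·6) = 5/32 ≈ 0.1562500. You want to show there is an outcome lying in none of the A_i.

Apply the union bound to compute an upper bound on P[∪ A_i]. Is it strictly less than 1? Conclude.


Union bound: P[∪_{i=1}^{6} A_i] ≤ Σ_i P[A_i] ≤ 6·p = 6·(5/32) = 15/16.
Numerically: 15/16 ≈ 0.9375000.
Is 15/16 < 1? YES.
Since P[∪ A_i] ≤ 15/16 < 1, the complement has P[∩ A_i^c] ≥ 1 − 15/16 = 1/16 > 0, so some outcome avoids every A_i.

6·p = 15/16 ≈ 0.9375000; existence CERTIFIED by the union bound.


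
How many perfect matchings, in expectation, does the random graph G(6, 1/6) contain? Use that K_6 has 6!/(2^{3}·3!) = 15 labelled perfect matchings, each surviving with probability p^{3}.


K_6 has 6!/(2^{3}·3!) = 15 labelled perfect matchings.
For each such perfect matching H, let X_H = 1 if all 3 edges of H are present in G. Then P[X_H = 1] = p^{3} = (1/6)^{3} = 1/216.
By linearity: E[X] = Σ_H E[X_H] = 15 · p^{3} = 15 · 1/216 = 5/72.
Numerically: E[X] ≈ 0.06944.

E[X] = 15 · (1/6)^{3} = 5/72 ≈ 0.06944.


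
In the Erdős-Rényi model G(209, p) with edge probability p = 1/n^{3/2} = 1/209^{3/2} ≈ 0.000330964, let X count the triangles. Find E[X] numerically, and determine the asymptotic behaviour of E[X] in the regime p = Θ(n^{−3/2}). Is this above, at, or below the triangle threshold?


Number of potential triangles: C(209, 3) = 1499784.
Each occurs with probability p³ ≈ (0.000330964)³ ≈ 3.62528131e-11.
By linearity: E[X] = C(209, 3)·p³ ≈ 1499784 · 3.62528131e-11 ≈ 0.000054.
Since α = 3/2 > 1, p = c/n^{3/2} = o(1/n) is below the triangle threshold p ~ 1/n. Asymptotically E[X] ~ (c³/6)·n^{3(1−α)} = (1³/6)·n^{-1.5} → 0, so by Markov's inequality G has no triangles w.h.p.

E[X] ≈ 0.000054; in regime p = Θ(1/n^{3/2}) E[X] tends to 0 (below the triangle threshold p ~ 1/n).


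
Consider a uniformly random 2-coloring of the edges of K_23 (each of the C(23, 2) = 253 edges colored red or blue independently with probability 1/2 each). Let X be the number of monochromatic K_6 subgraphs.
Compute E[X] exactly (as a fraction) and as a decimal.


Let X = Σ_S X_S over the C(23, 6) = 100947 subsets S of size 6, where X_S = 1 if the K_6 on S is monochromatic.
For a fixed S, the K_6 on S has C(6, 2) = 15 edges. P[all 15 edges red] = (1/2)^15, and likewise for blue, so P[monochromatic] = 2·(1/2)^15 = 2^{1 − 15} = 1/16384.
By linearity: E[X] = C(23, 6) · 2^{1 − 15} = 100947 · 1/16384 = 100947/16384.
Numerically: E[X] ≈ 6.16132.

E[X] = C(23,6)·2^(1−C(6,2)) = 100947/16384 ≈ 6.16132.


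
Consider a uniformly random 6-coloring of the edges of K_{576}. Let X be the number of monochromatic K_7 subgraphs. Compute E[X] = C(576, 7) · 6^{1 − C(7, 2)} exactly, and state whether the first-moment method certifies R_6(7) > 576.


E[X] = C(576, 7) · 6^{1 − 21} = 4023771393470400 · 6^{−20} = 4023771393470400/3656158440062976.
As a reduced fraction: E[X] = 6985714224775/6347497291776 ≈ 1.1005462.
Is E[X] < 1? NO.
Since E[X] ≥ 1, the first-moment bound is inconclusive at n = 576; it does NOT by itself certify R_6(7) > 576.

E[X] = 6985714224775/6347497291776 ≈ 1.1005462; E[X] ≥ 1; first-moment method inconclusive here.


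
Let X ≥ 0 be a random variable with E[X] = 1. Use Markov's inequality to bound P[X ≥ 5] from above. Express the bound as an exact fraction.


μ = E[X] = 1, a = 5.
Markov: P[X ≥ 5] ≤ μ/a = (1)/5 = 1/5.
Numerically: ≈ 0.2000.
(Since a = 5 > μ = 1.0000, the bound 1/5 is < 1 and informative.)

P[X ≥ 5] ≤ 1/5 ≈ 0.2000.


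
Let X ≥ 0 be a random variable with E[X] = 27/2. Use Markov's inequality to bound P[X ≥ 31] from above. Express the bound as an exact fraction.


μ = E[X] = 27/2, a = 31.
Markov: P[X ≥ 31] ≤ μ/a = (27/2)/31 = 27/62.
Numerically: ≈ 0.435.
(Since a = 31 > μ = 13.500, the bound 27/62 is < 1 and informative.)

P[X ≥ 31] ≤ 27/62 ≈ 0.435.


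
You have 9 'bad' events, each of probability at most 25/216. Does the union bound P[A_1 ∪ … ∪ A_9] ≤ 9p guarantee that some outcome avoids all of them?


Union bound: P[∪_{i=1}^{9} A_i] ≤ Σ_i P[A_i] ≤ 9·p = 9·(25/216) = 25/24.
Numerically: 25/24 ≈ 1.0416667.
Is 25/24 < 1? NO.
Since the bound 25/24 is ≥ 1, the union bound is uninformative here; it does NOT by itself certify existence.

9·p = 25/24 ≈ 1.0416667; existence NOT certified by the union bound.


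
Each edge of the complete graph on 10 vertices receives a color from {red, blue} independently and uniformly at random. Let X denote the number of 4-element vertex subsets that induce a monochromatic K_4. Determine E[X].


Let X = Σ_S X_S over the C(10, 4) = 210 subsets S of size 4, where X_S = 1 if the K_4 on S is monochromatic.
For a fixed S, the K_4 on S has C(4, 2) = 6 edges. P[all 6 edges red] = (1/2)^6, and likewise for blue, so P[monochromatic] = 2·(1/2)^6 = 2^{1 − 6} = 1/32.
By linearity: E[X] = C(10, 4) · 2^{1 − 6} = 210 · 1/32 = 105/16.
Numerically: E[X] ≈ 6.5625.

E[X] = C(10,4)·2^(1−C(4,2)) = 105/16 ≈ 6.5625.


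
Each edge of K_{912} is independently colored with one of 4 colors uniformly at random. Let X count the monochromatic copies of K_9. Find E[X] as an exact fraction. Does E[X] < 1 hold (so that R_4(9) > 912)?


E[X] = C(912, 9) · 4^{1 − 36} = 1156095740032081475120 · 4^{−35} = 1156095740032081475120/1180591620717411303424.
As a reduced fraction: E[X] = 72255983752005092195/73786976294838206464 ≈ 0.9792512.
Is E[X] < 1? YES.
Since E[X] < 1, there exists a 4-coloring of K_{912} with no monochromatic K_9; hence R_4(9) > 912.

E[X] = 72255983752005092195/73786976294838206464 ≈ 0.9792512; E[X] < 1, so R_4(9) > 912.


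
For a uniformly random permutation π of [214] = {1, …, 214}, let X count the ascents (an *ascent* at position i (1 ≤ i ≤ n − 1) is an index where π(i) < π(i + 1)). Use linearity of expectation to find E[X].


Write X = Σ X_I over i = 1, …, 213, with X_I the indicator of one ascent.
There are 213 indicators.
For each fixed i, the pair (π(i), π(i+1)) is a uniformly random ordered pair of distinct values from {1, …, 214}; by symmetry P[π(i) < π(i+1)] = 1/2.
By linearity: E[X] = 213 · (1/2) = (214 − 1) · (1/2) = 213/2 ≈ 106.5000.

E[X] = 213/2 = 106.5000.


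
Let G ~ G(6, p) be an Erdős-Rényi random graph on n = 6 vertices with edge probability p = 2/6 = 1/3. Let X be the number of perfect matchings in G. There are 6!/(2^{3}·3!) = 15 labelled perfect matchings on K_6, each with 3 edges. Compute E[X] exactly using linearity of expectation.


K_6 has 6!/(2^{3}·3!) = 15 labelled perfect matchings.
For each such perfect matching H, let X_H = 1 if all 3 edges of H are present in G. Then P[X_H = 1] = p^{3} = (1/3)^{3} = 1/27.
Summing the indicators: E[X] = Σ_H E[X_H] = 15 · p^{3} = 15 · 1/27 = 5/9.
Numerically: E[X] ≈ 0.55556.

E[X] = 15 · (1/3)^{3} = 5/9 ≈ 0.55556.


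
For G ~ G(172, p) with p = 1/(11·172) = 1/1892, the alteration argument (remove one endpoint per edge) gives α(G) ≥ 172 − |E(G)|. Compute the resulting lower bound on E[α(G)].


E[|E(G)|] = C(172, 2)·p = 14706 · (1/1892) = 171/22.
E[α(G)] ≥ n − E[|E(G)|] = 172 − 171/22 = 3613/22.
Numerically: ≈ 164.22727.
(This is only a lower bound; the true E[α(G)] may be larger.)

E[α(G)] ≥ 3613/22 ≈ 164.22727.


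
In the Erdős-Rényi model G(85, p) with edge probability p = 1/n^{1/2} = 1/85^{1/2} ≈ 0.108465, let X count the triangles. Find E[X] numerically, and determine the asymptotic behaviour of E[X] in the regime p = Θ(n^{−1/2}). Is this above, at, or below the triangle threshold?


Number of potential triangles: C(85, 3) = 98770.
Each occurs with probability p³ ≈ (0.108465)³ ≈ 1.27606152e-03.
By linearity: E[X] = C(85, 3)·p³ ≈ 98770 · 1.27606152e-03 ≈ 126.036596.
Since α = 1/2 < 1, p = c/n^{1/2} ≫ 1/n is above the triangle threshold p ~ 1/n. Asymptotically E[X] ~ (c³/6)·n^{3(1−α)} = (1³/6)·n^{1.5} → ∞; triangles are abundant w.h.p.

E[X] ≈ 126.036596; in regime p = Θ(1/n^{1/2}) E[X] diverges (above the triangle threshold p ~ 1/n).


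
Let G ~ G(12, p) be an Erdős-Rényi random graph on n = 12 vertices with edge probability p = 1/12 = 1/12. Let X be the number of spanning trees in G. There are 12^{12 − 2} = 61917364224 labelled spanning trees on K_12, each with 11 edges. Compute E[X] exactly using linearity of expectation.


K_12 has 12^{12 − 2} = 61917364224 labelled spanning trees.
For each such spanning tree H, let X_H = 1 if all 11 edges of H are present in G. Then P[X_H = 1] = p^{11} = (1/12)^{11} = 1/743008370688.
By linearity of expectation: E[X] = Σ_H E[X_H] = 61917364224 · p^{11} = 61917364224 · 1/743008370688 = 1/12.
Numerically: E[X] ≈ 0.08333.

E[X] = 61917364224 · (1/12)^{11} = 1/12 ≈ 0.08333.


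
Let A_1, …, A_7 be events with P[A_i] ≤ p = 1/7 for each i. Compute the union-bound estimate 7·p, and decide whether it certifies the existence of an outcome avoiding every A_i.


Union bound: P[∪_{i=1}^{7} A_i] ≤ Σ_i P[A_i] ≤ 7·p = 7·(1/7) = 1.
Numerically: 1 ≈ 1.0000.
Is 1 < 1? NO.
Since the bound 1 is ≥ 1, the union bound is uninformative here; it does NOT by itself certify existence.

7·p = 1 ≈ 1.0000; existence NOT certified by the union bound.


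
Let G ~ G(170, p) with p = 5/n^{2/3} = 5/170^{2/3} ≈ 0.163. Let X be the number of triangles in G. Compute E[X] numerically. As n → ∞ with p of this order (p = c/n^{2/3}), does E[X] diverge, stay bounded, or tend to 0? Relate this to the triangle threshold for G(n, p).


Number of potential triangles: C(170, 3) = 804440.
Each occurs with probability p³ ≈ (0.163)³ ≈ 4.32526e-03.
By linearity: E[X] = C(170, 3)·p³ ≈ 804440 · 4.32526e-03 ≈ 3479.412.
Since α = 2/3 < 1, p = c/n^{2/3} ≫ 1/n is above the triangle threshold p ~ 1/n. Asymptotically E[X] ~ (c³/6)·n^{3(1−α)} = (5³/6)·n^{1} → ∞; triangles are abundant w.h.p.

E[X] ≈ 3479.412; in regime p = Θ(1/n^{2/3}) E[X] diverges (above the triangle threshold p ~ 1/n).


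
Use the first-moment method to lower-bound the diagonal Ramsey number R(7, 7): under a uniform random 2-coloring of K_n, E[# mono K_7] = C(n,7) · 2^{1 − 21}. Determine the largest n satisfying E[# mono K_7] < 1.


We need C(n, 7) · 2^{1 − 21} < 1, i.e. C(n, 7) < 2^{21 − 1} = 1048576.
Check values of n near the boundary:
  n = 26: C(26, 7) = 657800; 657800 < 1048576? YES
  n = 27: C(27, 7) = 888030; 888030 < 1048576? YES
  n = 28: C(28, 7) = 1184040; 1184040 < 1048576? NO
The largest n with C(n, 7) < 1048576 is n = 27 (where E[X] = 444015/524288 ≈ 0.847). Hence R(7, 7) > 27, i.e. R(7, 7) ≥ 28.

Largest n = 27; hence R(7, 7) > 27.


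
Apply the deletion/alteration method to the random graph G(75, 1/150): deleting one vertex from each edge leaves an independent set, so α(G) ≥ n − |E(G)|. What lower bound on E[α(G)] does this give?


E[|E(G)|] = C(75, 2)·p = 2775 · (1/150) = 37/2.
E[α(G)] ≥ n − E[|E(G)|] = 75 − 37/2 = 113/2.
Numerically: ≈ 56.5000.
(This is only a lower bound; the true E[α(G)] may be larger.)

E[α(G)] ≥ 113/2 ≈ 56.5000.


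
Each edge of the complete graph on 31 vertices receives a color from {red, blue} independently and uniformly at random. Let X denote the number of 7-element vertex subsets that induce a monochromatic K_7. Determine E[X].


Let X = Σ_S X_S over the C(31, 7) = 2629575 subsets S of size 7, where X_S = 1 if the K_7 on S is monochromatic.
For a fixed S, the K_7 on S has C(7, 2) = 21 edges. P[all 21 edges red] = (1/2)^21, and likewise for blue, so P[monochromatic] = 2·(1/2)^21 = 2^{1 − 21} = 1/1048576.
By linearity: E[X] = C(31, 7) · 2^{1 − 21} = 2629575 · 1/1048576 = 2629575/1048576.
Numerically: E[X] ≈ 2.5078.

E[X] = C(31,7)·2^(1−C(7,2)) = 2629575/1048576 ≈ 2.5078.


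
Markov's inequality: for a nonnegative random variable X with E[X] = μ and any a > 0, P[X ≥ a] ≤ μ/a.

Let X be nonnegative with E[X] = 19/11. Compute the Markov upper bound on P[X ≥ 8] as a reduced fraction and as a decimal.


μ = E[X] = 19/11, a = 8.
Markov: P[X ≥ 8] ≤ μ/a = (19/11)/8 = 19/88.
Numerically: ≈ 0.21591.
(Since a = 8 > μ = 1.72727, the bound 19/88 is < 1 and informative.)

P[X ≥ 8] ≤ 19/88 ≈ 0.21591.


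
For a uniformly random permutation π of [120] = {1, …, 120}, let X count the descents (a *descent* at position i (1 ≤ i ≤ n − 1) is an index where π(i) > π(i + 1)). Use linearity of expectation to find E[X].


Write X = Σ X_I over i = 1, …, 119, with X_I the indicator of one descent.
There are 119 indicators.
For each fixed i, the pair (π(i), π(i+1)) is a uniformly random ordered pair of distinct values from {1, …, 120}; by symmetry P[π(i) > π(i+1)] = 1/2.
By linearity: E[X] = 119 · (1/2) = (120 − 1) · (1/2) = 119/2 ≈ 59.500000.

E[X] = 119/2 = 59.500000.


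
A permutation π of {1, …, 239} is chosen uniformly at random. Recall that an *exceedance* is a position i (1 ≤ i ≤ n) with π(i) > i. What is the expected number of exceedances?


Write X = Σ_{i=1}^{239} X_i, where X_i = 1_{π(i) > i}.
For each fixed i, π(i) is uniform over {1, …, 239} (marginal of a uniform permutation), so P[π(i) > i] = (n − i)/n. Summing: Σ_{i=1}^{239} (n − i)/n = (0 + 1 + … + 238)/239 = 239(239 − 1)/(2·239) = (239 − 1)/2.
Hence E[X] = Σ_{i=1}^{239} (239 − i)/239 = 119 ≈ 119.000000.

E[X] = 119 = 119.000000.


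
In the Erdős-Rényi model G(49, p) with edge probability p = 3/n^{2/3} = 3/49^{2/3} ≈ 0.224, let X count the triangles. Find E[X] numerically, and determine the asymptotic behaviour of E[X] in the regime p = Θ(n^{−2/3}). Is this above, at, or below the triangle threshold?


Number of potential triangles: C(49, 3) = 18424.
Each occurs with probability p³ ≈ (0.224)³ ≈ 1.124531e-02.
By linearity: E[X] = C(49, 3)·p³ ≈ 18424 · 1.124531e-02 ≈ 207.1837.
Since α = 2/3 < 1, p = c/n^{2/3} ≫ 1/n is above the triangle threshold p ~ 1/n. Asymptotically E[X] ~ (c³/6)·n^{3(1−α)} = (3³/6)·n^{1} → ∞; triangles are abundant w.h.p.

E[X] ≈ 207.1837; in regime p = Θ(1/n^{2/3}) E[X] diverges (above the triangle threshold p ~ 1/n).


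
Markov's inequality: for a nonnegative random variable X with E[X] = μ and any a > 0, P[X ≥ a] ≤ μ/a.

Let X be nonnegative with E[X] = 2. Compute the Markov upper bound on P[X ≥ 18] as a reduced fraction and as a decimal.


μ = E[X] = 2, a = 18.
Markov: P[X ≥ 18] ≤ μ/a = (2)/18 = 1/9.
Numerically: ≈ 0.1111.
(Since a = 18 > μ = 2.0000, the bound 1/9 is < 1 and informative.)

P[X ≥ 18] ≤ 1/9 ≈ 0.1111.


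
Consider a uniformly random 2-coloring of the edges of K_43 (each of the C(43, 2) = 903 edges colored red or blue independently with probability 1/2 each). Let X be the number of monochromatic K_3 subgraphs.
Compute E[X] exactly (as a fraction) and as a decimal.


Let X = Σ_S X_S over the C(43, 3) = 12341 subsets S of size 3, where X_S = 1 if the K_3 on S is monochromatic.
For a fixed S, the K_3 on S has C(3, 2) = 3 edges. P[all 3 edges red] = (1/2)^3, and likewise for blue, so P[monochromatic] = 2·(1/2)^3 = 2^{1 − 3} = 1/4.
By linearity of expectation: E[X] = C(43, 3) · 2^{1 − 3} = 12341 · 1/4 = 12341/4.
Numerically: E[X] ≈ 3085.250000.

E[X] = C(43,3)·2^(1−C(3,2)) = 12341/4 ≈ 3085.250000.


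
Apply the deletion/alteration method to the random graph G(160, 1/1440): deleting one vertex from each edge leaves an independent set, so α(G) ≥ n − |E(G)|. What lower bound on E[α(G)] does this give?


E[|E(G)|] = C(160, 2)·p = 12720 · (1/1440) = 53/6.
E[α(G)] ≥ n − E[|E(G)|] = 160 − 53/6 = 907/6.
Numerically: ≈ 151.16667.
(This is only a lower bound; the true E[α(G)] may be larger.)

E[α(G)] ≥ 907/6 ≈ 151.16667.


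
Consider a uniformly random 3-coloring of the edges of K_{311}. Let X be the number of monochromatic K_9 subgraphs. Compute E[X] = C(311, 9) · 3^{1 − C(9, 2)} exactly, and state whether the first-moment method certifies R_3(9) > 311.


E[X] = C(311, 9) · 3^{1 − 36} = 66733530156060130 · 3^{−35} = 66733530156060130/50031545098999707.
As a reduced fraction: E[X] = 66733530156060130/50031545098999707 ≈ 1.3338.
Is E[X] < 1? NO.
Since E[X] ≥ 1, the first-moment bound is inconclusive at n = 311; it does NOT by itself certify R_3(9) > 311.

E[X] = 66733530156060130/50031545098999707 ≈ 1.3338; E[X] ≥ 1; first-moment method inconclusive here.


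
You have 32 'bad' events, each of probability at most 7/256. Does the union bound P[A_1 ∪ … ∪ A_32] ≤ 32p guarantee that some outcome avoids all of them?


Union bound: P[∪_{i=1}^{32} A_i] ≤ Σ_i P[A_i] ≤ 32·p = 32·(7/256) = 7/8.
Numerically: 7/8 ≈ 0.875000.
Is 7/8 < 1? YES.
Since P[∪ A_i] ≤ 7/8 < 1, the complement has P[∩ A_i^c] ≥ 1 − 7/8 = 1/8 > 0, so some outcome avoids every A_i.

32·p = 7/8 ≈ 0.875000; existence CERTIFIED by the union bound.


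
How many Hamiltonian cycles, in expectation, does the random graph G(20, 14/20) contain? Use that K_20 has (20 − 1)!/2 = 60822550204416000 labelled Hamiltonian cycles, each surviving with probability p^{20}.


K_20 has (20 − 1)!/2 = 60822550204416000 labelled Hamiltonian cycles.
For each such Hamiltonian cycle H, let X_H = 1 if all 20 edges of H are present in G. Then P[X_H = 1] = p^{20} = (7/10)^{20} = 79792266297612001/100000000000000000000.
By linearity: E[X] = Σ_H E[X_H] = 60822550204416000 · p^{20} = 60822550204416000 · 79792266297612001/100000000000000000000 = 1184855742873690605203907421/24414062500000.
Numerically: E[X] ≈ 4.8532e+13.

E[X] = 60822550204416000 · (7/10)^{20} = 1184855742873690605203907421/24414062500000 ≈ 4.8532e+13.


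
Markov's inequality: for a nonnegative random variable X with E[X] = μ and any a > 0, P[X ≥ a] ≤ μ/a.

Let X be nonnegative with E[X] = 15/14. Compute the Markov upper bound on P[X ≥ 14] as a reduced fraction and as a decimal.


μ = E[X] = 15/14, a = 14.
Markov: P[X ≥ 14] ≤ μ/a = (15/14)/14 = 15/196.
Numerically: ≈ 0.076531.
(Since a = 14 > μ = 1.071429, the bound 15/196 is < 1 and informative.)

P[X ≥ 14] ≤ 15/196 ≈ 0.076531.


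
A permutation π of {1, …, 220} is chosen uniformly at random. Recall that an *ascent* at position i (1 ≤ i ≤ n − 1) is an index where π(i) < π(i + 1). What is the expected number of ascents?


Write X = Σ X_I over i = 1, …, 219, with X_I the indicator of one ascent.
There are 219 indicators.
For each fixed i, the pair (π(i), π(i+1)) is a uniformly random ordered pair of distinct values from {1, …, 220}; by symmetry P[π(i) < π(i+1)] = 1/2.
By linearity: E[X] = 219 · (1/2) = (220 − 1) · (1/2) = 219/2 ≈ 109.500000.

E[X] = 219/2 = 109.500000.


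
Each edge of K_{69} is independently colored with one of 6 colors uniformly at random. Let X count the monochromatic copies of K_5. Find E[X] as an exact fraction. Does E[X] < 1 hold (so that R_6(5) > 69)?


E[X] = C(69, 5) · 6^{1 − 10} = 11238513 · 6^{−9} = 11238513/10077696.
As a reduced fraction: E[X] = 3746171/3359232 ≈ 1.1152.
Is E[X] < 1? NO.
Since E[X] ≥ 1, the first-moment bound is inconclusive at n = 69; it does NOT by itself certify R_6(5) > 69.

E[X] = 3746171/3359232 ≈ 1.1152; E[X] ≥ 1; first-moment method inconclusive here.


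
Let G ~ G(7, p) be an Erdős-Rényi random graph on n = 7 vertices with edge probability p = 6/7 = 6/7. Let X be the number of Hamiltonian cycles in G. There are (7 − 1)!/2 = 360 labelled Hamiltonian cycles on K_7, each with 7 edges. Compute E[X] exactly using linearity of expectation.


K_7 has (7 − 1)!/2 = 360 labelled Hamiltonian cycles.
For each such Hamiltonian cycle H, let X_H = 1 if all 7 edges of H are present in G. Then P[X_H = 1] = p^{7} = (6/7)^{7} = 279936/823543.
Summing the indicators: E[X] = Σ_H E[X_H] = 360 · p^{7} = 360 · 279936/823543 = 100776960/823543.
Numerically: E[X] ≈ 122.4.

E[X] = 360 · (6/7)^{7} = 100776960/823543 ≈ 122.4.


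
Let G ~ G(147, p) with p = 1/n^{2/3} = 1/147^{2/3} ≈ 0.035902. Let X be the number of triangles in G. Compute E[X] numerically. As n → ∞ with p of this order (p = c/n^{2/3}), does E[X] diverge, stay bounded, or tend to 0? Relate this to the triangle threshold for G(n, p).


Number of potential triangles: C(147, 3) = 518665.
Each occurs with probability p³ ≈ (0.035902)³ ≈ 4.6277014e-05.
By linearity: E[X] = C(147, 3)·p³ ≈ 518665 · 4.6277014e-05 ≈ 24.00227.
Since α = 2/3 < 1, p = c/n^{2/3} ≫ 1/n is above the triangle threshold p ~ 1/n. Asymptotically E[X] ~ (c³/6)·n^{3(1−α)} = (1³/6)·n^{1} → ∞; triangles are abundant w.h.p.

E[X] ≈ 24.00227; in regime p = Θ(1/n^{2/3}) E[X] diverges (above the triangle threshold p ~ 1/n).


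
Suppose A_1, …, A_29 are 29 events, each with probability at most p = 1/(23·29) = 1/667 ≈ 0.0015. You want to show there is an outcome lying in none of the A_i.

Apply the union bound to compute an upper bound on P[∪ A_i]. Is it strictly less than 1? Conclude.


Union bound: P[∪_{i=1}^{29} A_i] ≤ Σ_i P[A_i] ≤ 29·p = 29·(1/667) = 1/23.
Numerically: 1/23 ≈ 0.0435.
Is 1/23 < 1? YES.
Since P[∪ A_i] ≤ 1/23 < 1, the complement has P[∩ A_i^c] ≥ 1 − 1/23 = 22/23 > 0, so some outcome avoids every A_i.

29·p = 1/23 ≈ 0.0435; existence CERTIFIED by the union bound.


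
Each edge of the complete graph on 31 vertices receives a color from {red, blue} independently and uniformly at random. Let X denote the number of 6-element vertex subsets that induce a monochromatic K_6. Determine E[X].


Let X = Σ_S X_S over the C(31, 6) = 736281 subsets S of size 6, where X_S = 1 if the K_6 on S is monochromatic.
For a fixed S, the K_6 on S has C(6, 2) = 15 edges. P[all 15 edges red] = (1/2)^15, and likewise for blue, so P[monochromatic] = 2·(1/2)^15 = 2^{1 − 15} = 1/16384.
By linearity: E[X] = C(31, 6) · 2^{1 − 15} = 736281 · 1/16384 = 736281/16384.
Numerically: E[X] ≈ 44.9390.

E[X] = C(31,6)·2^(1−C(6,2)) = 736281/16384 ≈ 44.9390.


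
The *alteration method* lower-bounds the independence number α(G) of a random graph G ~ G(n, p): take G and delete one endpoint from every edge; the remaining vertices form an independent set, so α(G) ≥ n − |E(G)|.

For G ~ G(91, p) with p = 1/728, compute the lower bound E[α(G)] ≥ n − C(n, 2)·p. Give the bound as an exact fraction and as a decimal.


E[|E(G)|] = C(91, 2)·p = 4095 · (1/728) = 45/8.
E[α(G)] ≥ n − E[|E(G)|] = 91 − 45/8 = 683/8.
Numerically: ≈ 85.375.
(This is only a lower bound; the true E[α(G)] may be larger.)

E[α(G)] ≥ 683/8 ≈ 85.375.


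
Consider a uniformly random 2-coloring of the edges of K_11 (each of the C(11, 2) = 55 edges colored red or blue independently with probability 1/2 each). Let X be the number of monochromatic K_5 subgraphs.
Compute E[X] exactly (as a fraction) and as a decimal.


Let X = Σ_S X_S over the C(11, 5) = 462 subsets S of size 5, where X_S = 1 if the K_5 on S is monochromatic.
For a fixed S, the K_5 on S has C(5, 2) = 10 edges. P[all 10 edges red] = (1/2)^10, and likewise for blue, so P[monochromatic] = 2·(1/2)^10 = 2^{1 − 10} = 1/512.
By linearity of expectation: E[X] = C(11, 5) · 2^{1 − 10} = 462 · 1/512 = 231/256.
Numerically: E[X] ≈ 0.9023.

E[X] = C(11,5)·2^(1−C(5,2)) = 231/256 ≈ 0.9023.


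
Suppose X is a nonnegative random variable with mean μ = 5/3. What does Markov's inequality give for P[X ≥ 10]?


μ = E[X] = 5/3, a = 10.
Markov: P[X ≥ 10] ≤ μ/a = (5/3)/10 = 1/6.
Numerically: ≈ 0.1667.
(Since a = 10 > μ = 1.6667, the bound 1/6 is < 1 and informative.)

P[X ≥ 10] ≤ 1/6 ≈ 0.1667.


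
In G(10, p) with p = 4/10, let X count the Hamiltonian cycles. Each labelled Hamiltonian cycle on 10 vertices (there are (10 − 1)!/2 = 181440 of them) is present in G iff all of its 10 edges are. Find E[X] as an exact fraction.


K_10 has (10 − 1)!/2 = 181440 labelled Hamiltonian cycles.
For each such Hamiltonian cycle H, let X_H = 1 if all 10 edges of H are present in G. Then P[X_H = 1] = p^{10} = (2/5)^{10} = 1024/9765625.
By linearity: E[X] = Σ_H E[X_H] = 181440 · p^{10} = 181440 · 1024/9765625 = 37158912/1953125.
Numerically: E[X] ≈ 19.03.

E[X] = 181440 · (2/5)^{10} = 37158912/1953125 ≈ 19.03.


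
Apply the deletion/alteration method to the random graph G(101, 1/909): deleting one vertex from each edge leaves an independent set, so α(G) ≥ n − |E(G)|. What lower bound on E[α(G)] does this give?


E[|E(G)|] = C(101, 2)·p = 5050 · (1/909) = 50/9.
E[α(G)] ≥ n − E[|E(G)|] = 101 − 50/9 = 859/9.
Numerically: ≈ 95.44444.
(This is only a lower bound; the true E[α(G)] may be larger.)

E[α(G)] ≥ 859/9 ≈ 95.44444.


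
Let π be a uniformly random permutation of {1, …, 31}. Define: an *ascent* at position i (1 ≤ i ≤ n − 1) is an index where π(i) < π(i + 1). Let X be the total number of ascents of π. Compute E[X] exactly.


Write X = Σ X_I over i = 1, …, 30, with X_I the indicator of one ascent.
There are 30 indicators.
For each fixed i, the pair (π(i), π(i+1)) is a uniformly random ordered pair of distinct values from {1, …, 31}; by symmetry P[π(i) < π(i+1)] = 1/2.
By linearity: E[X] = 30 · (1/2) = (31 − 1) · (1/2) = 15 ≈ 15.00000.

E[X] = 15 = 15.00000.


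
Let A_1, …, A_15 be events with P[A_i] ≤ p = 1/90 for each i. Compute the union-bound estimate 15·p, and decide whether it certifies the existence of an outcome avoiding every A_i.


Union bound: P[∪_{i=1}^{15} A_i] ≤ Σ_i P[A_i] ≤ 15·p = 15·(1/90) = 1/6.
Numerically: 1/6 ≈ 0.1667.
Is 1/6 < 1? YES.
Since P[∪ A_i] ≤ 1/6 < 1, the complement has P[∩ A_i^c] ≥ 1 − 1/6 = 5/6 > 0, so some outcome avoids every A_i.

15·p = 1/6 ≈ 0.1667; existence CERTIFIED by the union bound.


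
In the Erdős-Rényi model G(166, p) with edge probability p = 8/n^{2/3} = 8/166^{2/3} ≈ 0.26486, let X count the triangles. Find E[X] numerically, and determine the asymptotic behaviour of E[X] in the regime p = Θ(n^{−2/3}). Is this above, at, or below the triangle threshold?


Number of potential triangles: C(166, 3) = 748660.
Each occurs with probability p³ ≈ (0.26486)³ ≈ 1.8580345e-02.
By linearity: E[X] = C(166, 3)·p³ ≈ 748660 · 1.8580345e-02 ≈ 13910.36145.
Since α = 2/3 < 1, p = c/n^{2/3} ≫ 1/n is above the triangle threshold p ~ 1/n. Asymptotically E[X] ~ (c³/6)·n^{3(1−α)} = (8³/6)·n^{1} → ∞; triangles are abundant w.h.p.

E[X] ≈ 13910.36145; in regime p = Θ(1/n^{2/3}) E[X] diverges (above the triangle threshold p ~ 1/n).


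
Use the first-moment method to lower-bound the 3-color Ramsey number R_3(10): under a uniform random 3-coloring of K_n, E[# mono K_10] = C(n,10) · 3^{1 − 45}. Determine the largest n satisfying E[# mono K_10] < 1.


We need C(n, 10) · 3^{1 − 45} < 1, i.e. C(n, 10) < 3^{45 − 1} = 984770902183611232881.
Check values of n near the boundary:
  n = 567: C(567, 10) = 873787071273467749398; 873787071273467749398 < 984770902183611232881? YES
  n = 568: C(568, 10) = 889446337783744949208; 889446337783744949208 < 984770902183611232881? YES
  n = 569: C(569, 10) = 905357721286137524328; 905357721286137524328 < 984770902183611232881? YES
  n = 570: C(570, 10) = 921524823451961408691; 921524823451961408691 < 984770902183611232881? YES
  n = 571: C(571, 10) = 937951290893172842001; 937951290893172842001 < 984770902183611232881? YES
  n = 572: C(572, 10) = 954640815642161682606; 954640815642161682606 < 984770902183611232881? YES
  n = 573: C(573, 10) = 971597135635805762226; 971597135635805762226 < 984770902183611232881? YES
  n = 574: C(574, 10) = 988824035203816502691; 988824035203816502691 < 984770902183611232881? NO
The largest n with C(n, 10) < 984770902183611232881 is n = 573 (where E[X] = 35985079097622435638/36472996377170786403 ≈ 0.986623). Hence R_3(10) > 573, i.e. R_3(10) ≥ 574.

Largest n = 573; hence R_3(10) > 573.


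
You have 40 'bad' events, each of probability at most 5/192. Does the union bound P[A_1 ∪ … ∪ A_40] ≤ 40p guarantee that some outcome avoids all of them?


Union bound: P[∪_{i=1}^{40} A_i] ≤ Σ_i P[A_i] ≤ 40·p = 40·(5/192) = 25/24.
Numerically: 25/24 ≈ 1.04167.
Is 25/24 < 1? NO.
Since the bound 25/24 is ≥ 1, the union bound is uninformative here; it does NOT by itself certify existence.

40·p = 25/24 ≈ 1.04167; existence NOT certified by the union bound.


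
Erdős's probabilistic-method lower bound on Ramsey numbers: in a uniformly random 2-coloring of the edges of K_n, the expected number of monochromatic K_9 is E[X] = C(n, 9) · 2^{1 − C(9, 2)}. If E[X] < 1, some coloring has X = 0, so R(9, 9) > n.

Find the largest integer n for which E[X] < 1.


We need C(n, 9) · 2^{1 − 36} < 1, i.e. C(n, 9) < 2^{36 − 1} = 34359738368.
Check values of n near the boundary:
  n = 62: C(62, 9) = 20286591270; 20286591270 < 34359738368? YES
  n = 63: C(63, 9) = 23667689815; 23667689815 < 34359738368? YES
  n = 64: C(64, 9) = 27540584512; 27540584512 < 34359738368? YES
  n = 65: C(65, 9) = 31966749880; 31966749880 < 34359738368? YES
  n = 66: C(66, 9) = 37014131440; 37014131440 < 34359738368? NO
  n = 67: C(67, 9) = 42757703560; 42757703560 < 34359738368? NO
  n = 68: C(68, 9) = 49280065120; 49280065120 < 34359738368? NO
The largest n with C(n, 9) < 34359738368 is n = 65 (where E[X] = 3995843735/4294967296 ≈ 0.930). Hence R(9, 9) > 65, i.e. R(9, 9) ≥ 66.

Largest n = 65; hence R(9, 9) > 65.


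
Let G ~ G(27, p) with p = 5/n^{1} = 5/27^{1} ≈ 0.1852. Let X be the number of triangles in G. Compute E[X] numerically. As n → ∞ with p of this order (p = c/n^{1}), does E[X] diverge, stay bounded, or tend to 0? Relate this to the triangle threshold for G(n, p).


Number of potential triangles: C(27, 3) = 2925.
Each occurs with probability p³ ≈ (0.1852)³ ≈ 6.350658e-03.
By linearity: E[X] = C(27, 3)·p³ ≈ 2925 · 6.350658e-03 ≈ 18.5757.
Here α = 1, so p = 5/n is exactly at the triangle threshold p ~ 1/n. Asymptotically E[X] → c³/6 = 5³/6 = 125/6 ≈ 20.8333, a bounded constant. In this regime the triangle count is asymptotically Poisson(c³/6).

E[X] ≈ 18.5757; in regime p = Θ(1/n^{1}) E[X] stays bounded (at the triangle threshold p ~ 1/n).
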